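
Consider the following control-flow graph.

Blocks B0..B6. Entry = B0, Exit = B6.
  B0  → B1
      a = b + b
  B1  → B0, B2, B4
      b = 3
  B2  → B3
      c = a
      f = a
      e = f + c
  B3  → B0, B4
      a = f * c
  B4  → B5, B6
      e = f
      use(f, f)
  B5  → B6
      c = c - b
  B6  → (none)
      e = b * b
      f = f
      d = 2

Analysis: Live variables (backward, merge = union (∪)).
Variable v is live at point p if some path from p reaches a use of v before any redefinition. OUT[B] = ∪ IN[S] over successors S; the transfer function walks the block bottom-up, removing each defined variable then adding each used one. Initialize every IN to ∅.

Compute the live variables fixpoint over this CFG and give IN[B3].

Per-block solution:
  B0: | IN={b, c, f} | OUT={a, c, f}
  B1: | IN={a, c, f} | OUT={a, b, c, f}
  B2: | IN={a, b} | OUT={b, c, f}
  B3: | IN={b, c, f} | OUT={b, c, f}
  B4: | IN={b, c, f} | OUT={b, c, f}
  B5: | IN={b, c, f} | OUT={b, f}
  B6: | IN={b, f} | OUT={}

Merge at B3: OUT[B3] = IN[B0] ⊔ IN[B4] = {b, c, f}
Applying B3's transfer function to that OUT value gives IN[B3] (row B3 above).

Answer: {b, c, f}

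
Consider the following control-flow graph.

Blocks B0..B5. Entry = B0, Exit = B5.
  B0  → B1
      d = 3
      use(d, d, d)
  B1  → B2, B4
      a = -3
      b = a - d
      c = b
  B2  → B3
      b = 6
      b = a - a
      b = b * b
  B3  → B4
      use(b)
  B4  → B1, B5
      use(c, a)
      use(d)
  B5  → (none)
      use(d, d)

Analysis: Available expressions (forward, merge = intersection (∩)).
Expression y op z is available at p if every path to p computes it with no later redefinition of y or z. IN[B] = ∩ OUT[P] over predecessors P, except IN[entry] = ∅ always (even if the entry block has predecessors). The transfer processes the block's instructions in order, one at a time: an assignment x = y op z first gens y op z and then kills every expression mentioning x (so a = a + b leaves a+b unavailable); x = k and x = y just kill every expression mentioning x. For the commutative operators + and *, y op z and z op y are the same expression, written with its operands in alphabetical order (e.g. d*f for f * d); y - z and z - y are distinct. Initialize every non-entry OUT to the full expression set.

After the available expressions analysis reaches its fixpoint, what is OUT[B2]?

Answer: {a-a, a-d}

Trace:
Converged values:
  B0: | IN={} | OUT={}
  B1: | IN={} | OUT={a-d}
  B2: | IN={a-d} | OUT={a-a, a-d}
  B3: | IN={a-a, a-d} | OUT={a-a, a-d}
  B4: | IN={a-d} | OUT={a-d}
  B5: | IN={a-d} | OUT={a-d}

Merge at B2: IN[B2] = OUT[B1] = {a-d}
Applying B2's transfer function to that IN value gives OUT[B2] (row B2 above).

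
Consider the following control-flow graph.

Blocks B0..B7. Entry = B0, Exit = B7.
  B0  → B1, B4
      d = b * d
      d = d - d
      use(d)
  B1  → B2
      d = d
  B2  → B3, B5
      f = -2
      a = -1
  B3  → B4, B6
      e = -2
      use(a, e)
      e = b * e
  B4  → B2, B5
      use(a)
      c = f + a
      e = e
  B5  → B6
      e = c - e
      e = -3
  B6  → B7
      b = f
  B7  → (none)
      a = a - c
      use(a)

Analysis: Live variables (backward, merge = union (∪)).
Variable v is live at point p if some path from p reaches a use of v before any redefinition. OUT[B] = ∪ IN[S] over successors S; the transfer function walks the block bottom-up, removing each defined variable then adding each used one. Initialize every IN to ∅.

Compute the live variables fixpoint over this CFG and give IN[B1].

Answer: {b, c, d, e}

Derivation:
Per-block solution:
  B0:  IN={a, b, c, d, e, f}  OUT={a, b, c, d, e, f}
  B1:  IN={b, c, d, e}  OUT={b, c, e}
  B2:  IN={b, c, e}  OUT={a, b, c, e, f}
  B3:  IN={a, b, c, f}  OUT={a, b, c, e, f}
  B4:  IN={a, b, e, f}  OUT={a, b, c, e, f}
  B5:  IN={a, c, e, f}  OUT={a, c, f}
  B6:  IN={a, c, f}  OUT={a, c}
  B7:  IN={a, c}  OUT={}

Merge at B1: OUT[B1] = IN[B2] = {b, c, e}
Applying B1's transfer function to that OUT value gives IN[B1] (row B1 above).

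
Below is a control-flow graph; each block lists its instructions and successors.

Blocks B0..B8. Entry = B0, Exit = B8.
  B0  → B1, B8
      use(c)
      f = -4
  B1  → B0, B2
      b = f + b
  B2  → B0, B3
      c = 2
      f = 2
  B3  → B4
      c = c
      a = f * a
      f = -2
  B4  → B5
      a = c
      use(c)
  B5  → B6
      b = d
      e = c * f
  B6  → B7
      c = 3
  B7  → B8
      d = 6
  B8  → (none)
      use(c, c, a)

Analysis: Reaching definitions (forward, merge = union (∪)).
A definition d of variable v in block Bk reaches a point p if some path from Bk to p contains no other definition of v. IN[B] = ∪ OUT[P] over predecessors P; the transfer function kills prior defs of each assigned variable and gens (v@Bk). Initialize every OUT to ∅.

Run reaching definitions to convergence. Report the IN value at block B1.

Converged values:
  B0: | IN={b@B1, c@B2, f@B0, f@B2} | OUT={b@B1, c@B2, f@B0}
  B1: | IN={b@B1, c@B2, f@B0} | OUT={b@B1, c@B2, f@B0}
  B2: | IN={b@B1, c@B2, f@B0} | OUT={b@B1, c@B2, f@B2}
  B3: | IN={b@B1, c@B2, f@B2} | OUT={a@B3, b@B1, c@B3, f@B3}
  B4: | IN={a@B3, b@B1, c@B3, f@B3} | OUT={a@B4, b@B1, c@B3, f@B3}
  B5: | IN={a@B4, b@B1, c@B3, f@B3} | OUT={a@B4, b@B5, c@B3, e@B5, f@B3}
  B6: | IN={a@B4, b@B5, c@B3, e@B5, f@B3} | OUT={a@B4, b@B5, c@B6, e@B5, f@B3}
  B7: | IN={a@B4, b@B5, c@B6, e@B5, f@B3} | OUT={a@B4, b@B5, c@B6, d@B7, e@B5, f@B3}
  B8: | IN={a@B4, b@B1, b@B5, c@B2, c@B6, d@B7, e@B5, f@B0, f@B3} | OUT={a@B4, b@B1, b@B5, c@B2, c@B6, d@B7, e@B5, f@B0, f@B3}

Merge at B1: IN[B1] = OUT[B0] = {b@B1, c@B2, f@B0}

Answer: {b@B1, c@B2, f@B0}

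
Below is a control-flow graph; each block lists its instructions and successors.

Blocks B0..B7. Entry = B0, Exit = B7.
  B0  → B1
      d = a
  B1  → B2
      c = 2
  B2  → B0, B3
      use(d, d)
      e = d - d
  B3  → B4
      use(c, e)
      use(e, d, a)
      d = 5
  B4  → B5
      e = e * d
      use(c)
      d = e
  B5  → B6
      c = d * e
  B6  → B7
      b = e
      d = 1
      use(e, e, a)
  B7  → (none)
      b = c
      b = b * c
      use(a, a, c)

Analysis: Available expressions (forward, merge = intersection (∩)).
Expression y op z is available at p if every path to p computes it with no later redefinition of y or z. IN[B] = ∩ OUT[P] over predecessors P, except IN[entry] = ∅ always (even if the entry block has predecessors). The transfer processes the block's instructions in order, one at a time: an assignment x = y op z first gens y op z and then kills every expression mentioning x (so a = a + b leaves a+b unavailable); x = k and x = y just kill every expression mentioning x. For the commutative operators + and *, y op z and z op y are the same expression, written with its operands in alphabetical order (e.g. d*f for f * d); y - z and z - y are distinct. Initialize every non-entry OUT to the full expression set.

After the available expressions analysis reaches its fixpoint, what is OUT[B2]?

Answer: {d-d}

Working:
Fixpoint table:
  B0:  IN={}  OUT={}
  B1:  IN={}  OUT={}
  B2:  IN={}  OUT={d-d}
  B3:  IN={d-d}  OUT={}
  B4:  IN={}  OUT={}
  B5:  IN={}  OUT={d*e}
  B6:  IN={d*e}  OUT={}
  B7:  IN={}  OUT={}

Merge at B2: IN[B2] = OUT[B1] = {}
Applying B2's transfer function to that IN value gives OUT[B2] (row B2 above).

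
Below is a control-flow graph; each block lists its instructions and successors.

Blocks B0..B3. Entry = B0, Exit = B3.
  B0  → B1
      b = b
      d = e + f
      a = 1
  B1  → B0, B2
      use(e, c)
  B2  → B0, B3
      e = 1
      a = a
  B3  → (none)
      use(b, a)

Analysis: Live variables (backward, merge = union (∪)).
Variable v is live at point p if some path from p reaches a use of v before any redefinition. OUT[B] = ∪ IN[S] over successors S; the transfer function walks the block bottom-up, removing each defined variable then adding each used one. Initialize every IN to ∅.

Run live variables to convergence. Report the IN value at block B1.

Fixpoint table:
  B0:  IN={b, c, e, f}  OUT={a, b, c, e, f}
  B1:  IN={a, b, c, e, f}  OUT={a, b, c, e, f}
  B2:  IN={a, b, c, f}  OUT={a, b, c, e, f}
  B3:  IN={a, b}  OUT={}

Merge at B1: OUT[B1] = IN[B0] ⊔ IN[B2] = {a, b, c, e, f}
Applying B1's transfer function to that OUT value gives IN[B1] (row B1 above).

Answer: {a, b, c, e, f}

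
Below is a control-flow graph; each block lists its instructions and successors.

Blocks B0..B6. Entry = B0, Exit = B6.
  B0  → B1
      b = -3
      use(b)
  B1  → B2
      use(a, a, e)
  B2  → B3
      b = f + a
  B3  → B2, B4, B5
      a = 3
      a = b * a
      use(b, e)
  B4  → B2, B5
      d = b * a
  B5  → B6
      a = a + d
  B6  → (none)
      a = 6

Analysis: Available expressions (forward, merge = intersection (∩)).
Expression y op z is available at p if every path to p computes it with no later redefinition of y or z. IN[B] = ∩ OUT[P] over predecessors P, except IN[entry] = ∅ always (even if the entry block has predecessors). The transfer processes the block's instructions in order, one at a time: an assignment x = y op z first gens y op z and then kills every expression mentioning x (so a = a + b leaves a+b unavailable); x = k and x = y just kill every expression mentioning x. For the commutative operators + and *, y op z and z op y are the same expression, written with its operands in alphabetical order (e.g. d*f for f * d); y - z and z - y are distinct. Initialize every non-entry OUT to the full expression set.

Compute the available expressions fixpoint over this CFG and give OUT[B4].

Per-block solution:
  B0: | IN={} | OUT={}
  B1: | IN={} | OUT={}
  B2: | IN={} | OUT={a+f}
  B3: | IN={a+f} | OUT={}
  B4: | IN={} | OUT={a*b}
  B5: | IN={} | OUT={}
  B6: | IN={} | OUT={}

Merge at B4: IN[B4] = OUT[B3] = {}
Applying B4's transfer function to that IN value gives OUT[B4] (row B4 above).

Answer: {a*b}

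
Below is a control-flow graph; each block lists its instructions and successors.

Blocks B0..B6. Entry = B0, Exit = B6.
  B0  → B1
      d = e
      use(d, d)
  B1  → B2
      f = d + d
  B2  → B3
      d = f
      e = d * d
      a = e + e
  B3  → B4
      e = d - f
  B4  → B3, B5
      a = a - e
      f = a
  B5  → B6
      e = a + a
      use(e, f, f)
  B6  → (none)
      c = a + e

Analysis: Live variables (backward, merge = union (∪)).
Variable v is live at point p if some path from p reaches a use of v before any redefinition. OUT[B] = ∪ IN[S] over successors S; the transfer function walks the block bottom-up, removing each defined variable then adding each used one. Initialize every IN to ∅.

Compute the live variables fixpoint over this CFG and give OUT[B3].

Answer: {a, d, e}

Trace:
Per-block solution:
  B0:  IN={e}  OUT={d}
  B1:  IN={d}  OUT={f}
  B2:  IN={f}  OUT={a, d, f}
  B3:  IN={a, d, f}  OUT={a, d, e}
  B4:  IN={a, d, e}  OUT={a, d, f}
  B5:  IN={a, f}  OUT={a, e}
  B6:  IN={a, e}  OUT={}

Merge at B3: OUT[B3] = IN[B4] = {a, d, e}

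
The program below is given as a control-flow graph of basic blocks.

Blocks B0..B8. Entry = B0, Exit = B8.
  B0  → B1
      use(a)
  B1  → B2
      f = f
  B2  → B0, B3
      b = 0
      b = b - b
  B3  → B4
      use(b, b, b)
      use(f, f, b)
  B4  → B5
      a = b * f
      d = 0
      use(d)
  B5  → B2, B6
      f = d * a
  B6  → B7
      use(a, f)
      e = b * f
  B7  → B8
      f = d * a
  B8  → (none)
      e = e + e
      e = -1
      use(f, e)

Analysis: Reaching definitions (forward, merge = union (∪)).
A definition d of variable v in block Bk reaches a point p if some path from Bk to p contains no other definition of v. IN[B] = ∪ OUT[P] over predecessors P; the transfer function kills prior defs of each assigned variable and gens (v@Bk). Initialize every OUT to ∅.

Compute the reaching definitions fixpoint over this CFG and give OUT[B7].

Answer: {a@B4, b@B2, d@B4, e@B6, f@B7}

Working:
Fixpoint table:
  B0:   IN={a@B4, b@B2, d@B4, f@B1, f@B5}   OUT={a@B4, b@B2, d@B4, f@B1, f@B5}
  B1:   IN={a@B4, b@B2, d@B4, f@B1, f@B5}   OUT={a@B4, b@B2, d@B4, f@B1}
  B2:   IN={a@B4, b@B2, d@B4, f@B1, f@B5}   OUT={a@B4, b@B2, d@B4, f@B1, f@B5}
  B3:   IN={a@B4, b@B2, d@B4, f@B1, f@B5}   OUT={a@B4, b@B2, d@B4, f@B1, f@B5}
  B4:   IN={a@B4, b@B2, d@B4, f@B1, f@B5}   OUT={a@B4, b@B2, d@B4, f@B1, f@B5}
  B5:   IN={a@B4, b@B2, d@B4, f@B1, f@B5}   OUT={a@B4, b@B2, d@B4, f@B5}
  B6:   IN={a@B4, b@B2, d@B4, f@B5}   OUT={a@B4, b@B2, d@B4, e@B6, f@B5}
  B7:   IN={a@B4, b@B2, d@B4, e@B6, f@B5}   OUT={a@B4, b@B2, d@B4, e@B6, f@B7}
  B8:   IN={a@B4, b@B2, d@B4, e@B6, f@B7}   OUT={a@B4, b@B2, d@B4, e@B8, f@B7}

Merge at B7: IN[B7] = OUT[B6] = {a@B4, b@B2, d@B4, e@B6, f@B5}
Applying B7's transfer function to that IN value gives OUT[B7] (row B7 above).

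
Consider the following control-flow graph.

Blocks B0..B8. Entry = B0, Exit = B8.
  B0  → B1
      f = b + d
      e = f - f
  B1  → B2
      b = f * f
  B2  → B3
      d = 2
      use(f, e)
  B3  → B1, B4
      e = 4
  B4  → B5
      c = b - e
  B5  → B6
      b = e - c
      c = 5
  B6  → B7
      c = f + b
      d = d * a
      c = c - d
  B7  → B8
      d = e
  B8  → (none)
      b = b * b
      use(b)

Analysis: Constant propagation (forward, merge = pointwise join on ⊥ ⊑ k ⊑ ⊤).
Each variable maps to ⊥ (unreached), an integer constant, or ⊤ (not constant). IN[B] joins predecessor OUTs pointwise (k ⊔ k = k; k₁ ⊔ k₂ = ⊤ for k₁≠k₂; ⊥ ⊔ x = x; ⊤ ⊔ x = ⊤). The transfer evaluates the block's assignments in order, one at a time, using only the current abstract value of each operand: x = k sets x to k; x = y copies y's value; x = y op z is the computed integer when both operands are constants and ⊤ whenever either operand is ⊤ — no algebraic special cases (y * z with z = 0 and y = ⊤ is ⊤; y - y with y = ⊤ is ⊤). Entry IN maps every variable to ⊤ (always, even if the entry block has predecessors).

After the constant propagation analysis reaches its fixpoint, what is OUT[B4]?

Answer: {a: ⊤, b: ⊤, c: ⊤, d: 2, e: 4, f: ⊤}

Trace:
Converged values:
  B0: | IN=(all ⊤) | OUT=(all ⊤)
  B1: | IN=(all ⊤) | OUT=(all ⊤)
  B2: | IN=(all ⊤) | OUT={d:2; rest ⊤}
  B3: | IN={d:2; rest ⊤} | OUT={d:2, e:4; rest ⊤}
  B4: | IN={d:2, e:4; rest ⊤} | OUT={d:2, e:4; rest ⊤}
  B5: | IN={d:2, e:4; rest ⊤} | OUT={c:5, d:2, e:4; rest ⊤}
  B6: | IN={c:5, d:2, e:4; rest ⊤} | OUT={e:4; rest ⊤}
  B7: | IN={e:4; rest ⊤} | OUT={d:4, e:4; rest ⊤}
  B8: | IN={d:4, e:4; rest ⊤} | OUT={d:4, e:4; rest ⊤}

Merge at B4: IN[B4] = OUT[B3] = {a: ⊤, b: ⊤, c: ⊤, d: 2, e: 4, f: ⊤}
Applying B4's transfer function to that IN value gives OUT[B4] (row B4 above).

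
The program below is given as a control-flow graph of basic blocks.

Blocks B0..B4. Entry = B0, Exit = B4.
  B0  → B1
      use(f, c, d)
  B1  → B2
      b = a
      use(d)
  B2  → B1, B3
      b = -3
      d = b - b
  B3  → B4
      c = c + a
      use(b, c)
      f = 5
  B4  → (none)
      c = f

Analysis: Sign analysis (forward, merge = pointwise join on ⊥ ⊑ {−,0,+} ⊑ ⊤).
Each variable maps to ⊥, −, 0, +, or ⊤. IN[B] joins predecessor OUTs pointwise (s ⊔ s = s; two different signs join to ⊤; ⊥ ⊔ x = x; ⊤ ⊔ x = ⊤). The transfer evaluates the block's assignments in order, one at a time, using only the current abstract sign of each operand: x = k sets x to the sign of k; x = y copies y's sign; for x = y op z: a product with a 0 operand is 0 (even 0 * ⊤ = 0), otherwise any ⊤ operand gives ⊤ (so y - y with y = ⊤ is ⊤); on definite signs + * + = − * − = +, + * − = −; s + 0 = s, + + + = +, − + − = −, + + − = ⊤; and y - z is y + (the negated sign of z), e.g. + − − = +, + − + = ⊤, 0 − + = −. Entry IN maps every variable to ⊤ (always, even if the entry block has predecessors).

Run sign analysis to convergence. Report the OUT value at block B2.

Fixpoint table:
  B0: | IN=(all ⊤) | OUT=(all ⊤)
  B1: | IN=(all ⊤) | OUT=(all ⊤)
  B2: | IN=(all ⊤) | OUT={b:-; rest ⊤}
  B3: | IN={b:-; rest ⊤} | OUT={b:-, f:+; rest ⊤}
  B4: | IN={b:-, f:+; rest ⊤} | OUT={b:-, c:+, f:+; rest ⊤}

Merge at B2: IN[B2] = OUT[B1] = {a: ⊤, b: ⊤, c: ⊤, d: ⊤, e: ⊤, f: ⊤}
Applying B2's transfer function to that IN value gives OUT[B2] (row B2 above).

Answer: {a: ⊤, b: -, c: ⊤, d: ⊤, e: ⊤, f: ⊤}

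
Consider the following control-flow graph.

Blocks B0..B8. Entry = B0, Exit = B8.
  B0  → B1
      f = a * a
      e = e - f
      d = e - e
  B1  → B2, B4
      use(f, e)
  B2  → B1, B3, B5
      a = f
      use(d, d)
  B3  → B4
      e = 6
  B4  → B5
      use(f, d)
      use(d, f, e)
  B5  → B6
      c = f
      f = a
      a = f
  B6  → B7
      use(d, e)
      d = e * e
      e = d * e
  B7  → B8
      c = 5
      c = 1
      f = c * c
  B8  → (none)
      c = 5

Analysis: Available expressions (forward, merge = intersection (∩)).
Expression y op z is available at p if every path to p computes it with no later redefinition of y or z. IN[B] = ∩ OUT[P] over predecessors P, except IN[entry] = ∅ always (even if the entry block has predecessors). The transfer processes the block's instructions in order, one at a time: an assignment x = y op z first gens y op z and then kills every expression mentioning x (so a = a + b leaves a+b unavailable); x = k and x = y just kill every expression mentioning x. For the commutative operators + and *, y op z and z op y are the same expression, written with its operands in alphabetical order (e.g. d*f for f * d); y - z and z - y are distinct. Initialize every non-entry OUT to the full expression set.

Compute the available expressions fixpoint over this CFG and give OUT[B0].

Per-block solution:
  B0: | IN={} | OUT={a*a, e-e}
  B1: | IN={e-e} | OUT={e-e}
  B2: | IN={e-e} | OUT={e-e}
  B3: | IN={e-e} | OUT={}
  B4: | IN={} | OUT={}
  B5: | IN={} | OUT={}
  B6: | IN={} | OUT={}
  B7: | IN={} | OUT={c*c}
  B8: | IN={c*c} | OUT={}

B0 is the boundary node: IN[B0] = {}
Applying B0's transfer function to that IN value gives OUT[B0] (row B0 above).

Answer: {a*a, e-e}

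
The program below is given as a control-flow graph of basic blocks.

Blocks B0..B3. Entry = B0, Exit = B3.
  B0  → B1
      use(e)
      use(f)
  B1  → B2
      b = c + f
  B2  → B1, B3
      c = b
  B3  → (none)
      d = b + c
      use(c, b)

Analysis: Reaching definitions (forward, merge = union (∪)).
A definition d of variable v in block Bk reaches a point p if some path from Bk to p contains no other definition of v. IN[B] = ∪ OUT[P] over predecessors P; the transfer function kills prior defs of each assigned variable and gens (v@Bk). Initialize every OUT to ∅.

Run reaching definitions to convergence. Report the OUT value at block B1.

Answer: {b@B1, c@B2}

Working:
Converged values:
  B0:   IN={}   OUT={}
  B1:   IN={b@B1, c@B2}   OUT={b@B1, c@B2}
  B2:   IN={b@B1, c@B2}   OUT={b@B1, c@B2}
  B3:   IN={b@B1, c@B2}   OUT={b@B1, c@B2, d@B3}

Merge at B1: IN[B1] = OUT[B0] ⊔ OUT[B2] = {b@B1, c@B2}
Applying B1's transfer function to that IN value gives OUT[B1] (row B1 above).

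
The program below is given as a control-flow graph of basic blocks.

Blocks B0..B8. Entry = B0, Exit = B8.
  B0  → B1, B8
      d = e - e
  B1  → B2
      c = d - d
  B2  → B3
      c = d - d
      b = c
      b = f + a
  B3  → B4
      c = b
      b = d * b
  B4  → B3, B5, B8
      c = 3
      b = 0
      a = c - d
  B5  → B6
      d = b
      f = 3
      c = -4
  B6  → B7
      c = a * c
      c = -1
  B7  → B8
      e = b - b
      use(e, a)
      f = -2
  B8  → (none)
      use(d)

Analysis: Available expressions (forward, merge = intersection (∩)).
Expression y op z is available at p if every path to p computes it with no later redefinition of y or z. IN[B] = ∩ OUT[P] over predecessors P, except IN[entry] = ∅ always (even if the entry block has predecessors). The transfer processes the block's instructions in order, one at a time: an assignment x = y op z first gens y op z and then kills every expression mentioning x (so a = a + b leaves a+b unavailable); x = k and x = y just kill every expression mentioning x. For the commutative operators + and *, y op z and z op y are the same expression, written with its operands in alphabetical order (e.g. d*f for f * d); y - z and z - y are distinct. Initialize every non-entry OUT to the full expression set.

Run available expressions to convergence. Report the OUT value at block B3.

Per-block solution:
  B0:  IN={}  OUT={e-e}
  B1:  IN={e-e}  OUT={d-d, e-e}
  B2:  IN={d-d, e-e}  OUT={a+f, d-d, e-e}
  B3:  IN={d-d, e-e}  OUT={d-d, e-e}
  B4:  IN={d-d, e-e}  OUT={c-d, d-d, e-e}
  B5:  IN={c-d, d-d, e-e}  OUT={e-e}
  B6:  IN={e-e}  OUT={e-e}
  B7:  IN={e-e}  OUT={b-b}
  B8:  IN={}  OUT={}

Merge at B3: IN[B3] = OUT[B2] ∩ OUT[B4] = {d-d, e-e}
Applying B3's transfer function to that IN value gives OUT[B3] (row B3 above).

Answer: {d-d, e-e}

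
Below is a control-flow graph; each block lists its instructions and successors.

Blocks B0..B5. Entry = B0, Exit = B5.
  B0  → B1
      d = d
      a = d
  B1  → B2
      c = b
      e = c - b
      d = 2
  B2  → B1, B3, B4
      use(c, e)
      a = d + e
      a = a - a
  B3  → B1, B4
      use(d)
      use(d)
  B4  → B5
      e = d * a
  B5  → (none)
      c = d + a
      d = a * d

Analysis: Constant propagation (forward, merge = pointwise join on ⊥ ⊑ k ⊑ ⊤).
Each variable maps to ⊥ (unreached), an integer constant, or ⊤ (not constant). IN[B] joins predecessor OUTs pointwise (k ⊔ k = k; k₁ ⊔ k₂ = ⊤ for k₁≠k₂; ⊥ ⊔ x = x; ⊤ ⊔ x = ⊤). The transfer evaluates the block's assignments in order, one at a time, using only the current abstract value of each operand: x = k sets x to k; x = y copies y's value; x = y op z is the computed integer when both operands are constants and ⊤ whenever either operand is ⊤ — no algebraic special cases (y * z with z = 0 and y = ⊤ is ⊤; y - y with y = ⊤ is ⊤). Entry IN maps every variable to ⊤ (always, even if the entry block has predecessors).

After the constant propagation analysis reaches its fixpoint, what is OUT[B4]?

Converged values:
  B0:   IN=(all ⊤)   OUT=(all ⊤)
  B1:   IN=(all ⊤)   OUT={d:2; rest ⊤}
  B2:   IN={d:2; rest ⊤}   OUT={d:2; rest ⊤}
  B3:   IN={d:2; rest ⊤}   OUT={d:2; rest ⊤}
  B4:   IN={d:2; rest ⊤}   OUT={d:2; rest ⊤}
  B5:   IN={d:2; rest ⊤}   OUT=(all ⊤)

Merge at B4: IN[B4] = OUT[B2] ⊔ OUT[B3] = {a: ⊤, b: ⊤, c: ⊤, d: 2, e: ⊤, f: ⊤}
Applying B4's transfer function to that IN value gives OUT[B4] (row B4 above).

Answer: {a: ⊤, b: ⊤, c: ⊤, d: 2, e: ⊤, f: ⊤}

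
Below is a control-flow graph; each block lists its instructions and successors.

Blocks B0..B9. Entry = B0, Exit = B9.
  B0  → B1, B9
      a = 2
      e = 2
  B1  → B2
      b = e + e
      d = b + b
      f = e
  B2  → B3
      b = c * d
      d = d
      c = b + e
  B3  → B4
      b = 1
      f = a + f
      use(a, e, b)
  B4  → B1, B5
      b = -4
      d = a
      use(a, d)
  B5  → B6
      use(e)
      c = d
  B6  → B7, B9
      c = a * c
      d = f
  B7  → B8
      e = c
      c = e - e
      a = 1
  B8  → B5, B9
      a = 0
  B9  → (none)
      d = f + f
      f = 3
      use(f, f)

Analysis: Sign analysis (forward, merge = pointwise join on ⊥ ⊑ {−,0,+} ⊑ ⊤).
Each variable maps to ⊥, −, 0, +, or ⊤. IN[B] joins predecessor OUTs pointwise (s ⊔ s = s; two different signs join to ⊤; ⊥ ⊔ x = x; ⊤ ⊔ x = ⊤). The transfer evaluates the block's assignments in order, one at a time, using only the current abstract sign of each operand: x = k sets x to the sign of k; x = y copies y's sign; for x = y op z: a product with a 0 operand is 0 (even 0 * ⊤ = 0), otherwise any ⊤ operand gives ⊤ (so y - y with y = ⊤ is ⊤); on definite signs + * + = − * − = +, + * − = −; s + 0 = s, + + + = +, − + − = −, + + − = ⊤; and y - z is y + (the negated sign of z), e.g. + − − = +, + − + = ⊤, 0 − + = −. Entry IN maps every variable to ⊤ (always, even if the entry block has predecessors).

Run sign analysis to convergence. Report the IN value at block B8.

Answer: {a: +, b: -, c: ⊤, d: +, e: ⊤, f: +}

Derivation:
Converged values:
  B0: | IN=(all ⊤) | OUT={a:+, e:+; rest ⊤}
  B1: | IN={a:+, e:+; rest ⊤} | OUT={a:+, b:+, d:+, e:+, f:+; rest ⊤}
  B2: | IN={a:+, b:+, d:+, e:+, f:+; rest ⊤} | OUT={a:+, d:+, e:+, f:+; rest ⊤}
  B3: | IN={a:+, d:+, e:+, f:+; rest ⊤} | OUT={a:+, b:+, d:+, e:+, f:+; rest ⊤}
  B4: | IN={a:+, b:+, d:+, e:+, f:+; rest ⊤} | OUT={a:+, b:-, d:+, e:+, f:+; rest ⊤}
  B5: | IN={b:-, d:+, f:+; rest ⊤} | OUT={b:-, c:+, d:+, f:+; rest ⊤}
  B6: | IN={b:-, c:+, d:+, f:+; rest ⊤} | OUT={b:-, d:+, f:+; rest ⊤}
  B7: | IN={b:-, d:+, f:+; rest ⊤} | OUT={a:+, b:-, d:+, f:+; rest ⊤}
  B8: | IN={a:+, b:-, d:+, f:+; rest ⊤} | OUT={a:0, b:-, d:+, f:+; rest ⊤}
  B9: | IN=(all ⊤) | OUT={f:+; rest ⊤}

Merge at B8: IN[B8] = OUT[B7] = {a: +, b: -, c: ⊤, d: +, e: ⊤, f: +}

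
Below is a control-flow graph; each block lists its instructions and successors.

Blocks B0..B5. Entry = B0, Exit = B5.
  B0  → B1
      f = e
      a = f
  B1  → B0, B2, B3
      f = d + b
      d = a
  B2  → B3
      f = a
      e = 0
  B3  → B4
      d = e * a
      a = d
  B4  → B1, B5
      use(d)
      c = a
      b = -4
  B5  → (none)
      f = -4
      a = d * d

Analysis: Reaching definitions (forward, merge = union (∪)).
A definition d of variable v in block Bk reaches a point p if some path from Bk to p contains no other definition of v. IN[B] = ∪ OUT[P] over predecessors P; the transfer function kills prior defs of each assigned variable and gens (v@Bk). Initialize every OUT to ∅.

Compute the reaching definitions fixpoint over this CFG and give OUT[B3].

Fixpoint table:
  B0:  IN={a@B0, a@B3, b@B4, c@B4, d@B1, e@B2, f@B1}  OUT={a@B0, b@B4, c@B4, d@B1, e@B2, f@B0}
  B1:  IN={a@B0, a@B3, b@B4, c@B4, d@B1, d@B3, e@B2, f@B0, f@B1, f@B2}  OUT={a@B0, a@B3, b@B4, c@B4, d@B1, e@B2, f@B1}
  B2:  IN={a@B0, a@B3, b@B4, c@B4, d@B1, e@B2, f@B1}  OUT={a@B0, a@B3, b@B4, c@B4, d@B1, e@B2, f@B2}
  B3:  IN={a@B0, a@B3, b@B4, c@B4, d@B1, e@B2, f@B1, f@B2}  OUT={a@B3, b@B4, c@B4, d@B3, e@B2, f@B1, f@B2}
  B4:  IN={a@B3, b@B4, c@B4, d@B3, e@B2, f@B1, f@B2}  OUT={a@B3, b@B4, c@B4, d@B3, e@B2, f@B1, f@B2}
  B5:  IN={a@B3, b@B4, c@B4, d@B3, e@B2, f@B1, f@B2}  OUT={a@B5, b@B4, c@B4, d@B3, e@B2, f@B5}

Merge at B3: IN[B3] = OUT[B1] ⊔ OUT[B2] = {a@B0, a@B3, b@B4, c@B4, d@B1, e@B2, f@B1, f@B2}
Applying B3's transfer function to that IN value gives OUT[B3] (row B3 above).

Answer: {a@B3, b@B4, c@B4, d@B3, e@B2, f@B1, f@B2}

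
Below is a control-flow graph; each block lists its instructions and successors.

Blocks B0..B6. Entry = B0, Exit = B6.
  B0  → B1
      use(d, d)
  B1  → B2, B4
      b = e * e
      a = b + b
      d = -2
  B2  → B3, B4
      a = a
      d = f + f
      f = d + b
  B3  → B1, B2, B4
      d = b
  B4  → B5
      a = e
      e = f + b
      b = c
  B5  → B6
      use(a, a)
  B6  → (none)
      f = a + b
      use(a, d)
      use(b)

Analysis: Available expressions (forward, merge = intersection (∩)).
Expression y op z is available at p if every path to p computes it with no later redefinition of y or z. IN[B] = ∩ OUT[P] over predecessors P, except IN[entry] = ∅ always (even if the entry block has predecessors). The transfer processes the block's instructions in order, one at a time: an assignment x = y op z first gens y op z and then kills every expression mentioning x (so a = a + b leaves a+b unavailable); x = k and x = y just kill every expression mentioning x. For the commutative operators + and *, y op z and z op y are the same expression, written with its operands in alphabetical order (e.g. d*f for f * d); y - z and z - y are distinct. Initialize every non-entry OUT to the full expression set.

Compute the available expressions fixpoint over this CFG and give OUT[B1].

Answer: {b+b, e*e}

Derivation:
Fixpoint table:
  B0:  IN={}  OUT={}
  B1:  IN={}  OUT={b+b, e*e}
  B2:  IN={b+b, e*e}  OUT={b+b, b+d, e*e}
  B3:  IN={b+b, b+d, e*e}  OUT={b+b, e*e}
  B4:  IN={b+b, e*e}  OUT={}
  B5:  IN={}  OUT={}
  B6:  IN={}  OUT={a+b}

Merge at B1: IN[B1] = OUT[B0] ∩ OUT[B3] = {}
Applying B1's transfer function to that IN value gives OUT[B1] (row B1 above).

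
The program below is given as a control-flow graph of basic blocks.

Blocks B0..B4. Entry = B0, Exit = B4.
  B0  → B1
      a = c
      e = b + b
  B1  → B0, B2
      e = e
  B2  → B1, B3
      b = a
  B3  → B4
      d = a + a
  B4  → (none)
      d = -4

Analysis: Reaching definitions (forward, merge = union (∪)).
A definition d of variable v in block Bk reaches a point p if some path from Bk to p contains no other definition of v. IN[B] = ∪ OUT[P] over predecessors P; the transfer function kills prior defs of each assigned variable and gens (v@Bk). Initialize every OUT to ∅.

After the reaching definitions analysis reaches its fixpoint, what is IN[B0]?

Fixpoint table:
  B0: | IN={a@B0, b@B2, e@B1} | OUT={a@B0, b@B2, e@B0}
  B1: | IN={a@B0, b@B2, e@B0, e@B1} | OUT={a@B0, b@B2, e@B1}
  B2: | IN={a@B0, b@B2, e@B1} | OUT={a@B0, b@B2, e@B1}
  B3: | IN={a@B0, b@B2, e@B1} | OUT={a@B0, b@B2, d@B3, e@B1}
  B4: | IN={a@B0, b@B2, d@B3, e@B1} | OUT={a@B0, b@B2, d@B4, e@B1}

Merge at B0 (entry node, so the boundary value {} is joined with the incoming edge(s)): IN[B0] = {} ⊔ OUT[B1] = {a@B0, b@B2, e@B1}

Answer: {a@B0, b@B2, e@B1}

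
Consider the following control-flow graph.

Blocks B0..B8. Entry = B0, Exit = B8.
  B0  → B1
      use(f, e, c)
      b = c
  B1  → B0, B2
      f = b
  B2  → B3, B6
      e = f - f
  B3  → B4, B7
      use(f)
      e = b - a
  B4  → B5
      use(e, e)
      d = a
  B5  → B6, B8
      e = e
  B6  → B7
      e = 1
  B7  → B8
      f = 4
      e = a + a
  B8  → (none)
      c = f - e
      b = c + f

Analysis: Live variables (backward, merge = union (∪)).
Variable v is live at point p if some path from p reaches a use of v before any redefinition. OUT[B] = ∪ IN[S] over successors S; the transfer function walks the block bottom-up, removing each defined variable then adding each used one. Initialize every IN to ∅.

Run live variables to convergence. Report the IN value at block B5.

Answer: {a, e, f}

Trace:
Per-block solution:
  B0: | IN={a, c, e, f} | OUT={a, b, c, e}
  B1: | IN={a, b, c, e} | OUT={a, b, c, e, f}
  B2: | IN={a, b, f} | OUT={a, b, f}
  B3: | IN={a, b, f} | OUT={a, e, f}
  B4: | IN={a, e, f} | OUT={a, e, f}
  B5: | IN={a, e, f} | OUT={a, e, f}
  B6: | IN={a} | OUT={a}
  B7: | IN={a} | OUT={e, f}
  B8: | IN={e, f} | OUT={}

Merge at B5: OUT[B5] = IN[B6] ⊔ IN[B8] = {a, e, f}
Applying B5's transfer function to that OUT value gives IN[B5] (row B5 above).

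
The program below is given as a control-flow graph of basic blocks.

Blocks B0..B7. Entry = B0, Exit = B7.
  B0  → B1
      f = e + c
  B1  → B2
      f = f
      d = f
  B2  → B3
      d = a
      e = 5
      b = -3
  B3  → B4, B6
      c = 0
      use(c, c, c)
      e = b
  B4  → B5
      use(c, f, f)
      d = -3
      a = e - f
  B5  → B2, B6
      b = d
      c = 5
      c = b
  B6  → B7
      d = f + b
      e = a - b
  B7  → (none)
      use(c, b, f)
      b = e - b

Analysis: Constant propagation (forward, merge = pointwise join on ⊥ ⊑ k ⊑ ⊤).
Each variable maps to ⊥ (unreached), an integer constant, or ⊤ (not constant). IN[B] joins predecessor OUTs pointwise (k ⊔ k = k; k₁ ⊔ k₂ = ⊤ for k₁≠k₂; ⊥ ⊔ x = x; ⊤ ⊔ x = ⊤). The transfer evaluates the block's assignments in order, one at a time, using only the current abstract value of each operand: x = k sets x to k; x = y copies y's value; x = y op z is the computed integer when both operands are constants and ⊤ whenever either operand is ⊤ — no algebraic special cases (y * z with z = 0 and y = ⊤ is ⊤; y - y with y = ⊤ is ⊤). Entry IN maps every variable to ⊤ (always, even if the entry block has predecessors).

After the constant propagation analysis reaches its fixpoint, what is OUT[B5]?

Answer: {a: ⊤, b: -3, c: -3, d: -3, e: -3, f: ⊤}

Working:
Fixpoint table:
  B0: | IN=(all ⊤) | OUT=(all ⊤)
  B1: | IN=(all ⊤) | OUT=(all ⊤)
  B2: | IN=(all ⊤) | OUT={b:-3, e:5; rest ⊤}
  B3: | IN={b:-3, e:5; rest ⊤} | OUT={b:-3, c:0, e:-3; rest ⊤}
  B4: | IN={b:-3, c:0, e:-3; rest ⊤} | OUT={b:-3, c:0, d:-3, e:-3; rest ⊤}
  B5: | IN={b:-3, c:0, d:-3, e:-3; rest ⊤} | OUT={b:-3, c:-3, d:-3, e:-3; rest ⊤}
  B6: | IN={b:-3, e:-3; rest ⊤} | OUT={b:-3; rest ⊤}
  B7: | IN={b:-3; rest ⊤} | OUT=(all ⊤)

Merge at B5: IN[B5] = OUT[B4] = {a: ⊤, b: -3, c: 0, d: -3, e: -3, f: ⊤}
Applying B5's transfer function to that IN value gives OUT[B5] (row B5 above).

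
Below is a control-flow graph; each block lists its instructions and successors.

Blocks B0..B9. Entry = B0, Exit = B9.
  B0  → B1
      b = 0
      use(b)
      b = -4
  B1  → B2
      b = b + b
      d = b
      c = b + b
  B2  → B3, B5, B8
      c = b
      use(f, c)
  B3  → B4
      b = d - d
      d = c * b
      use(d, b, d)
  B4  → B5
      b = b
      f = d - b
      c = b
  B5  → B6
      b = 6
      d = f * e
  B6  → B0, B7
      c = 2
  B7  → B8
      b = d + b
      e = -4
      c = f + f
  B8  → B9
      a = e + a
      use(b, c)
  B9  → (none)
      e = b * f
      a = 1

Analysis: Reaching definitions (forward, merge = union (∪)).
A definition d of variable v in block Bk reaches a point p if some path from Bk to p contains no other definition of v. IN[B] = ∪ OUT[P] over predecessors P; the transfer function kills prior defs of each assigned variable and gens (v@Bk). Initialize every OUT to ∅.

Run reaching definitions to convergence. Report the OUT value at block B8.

Per-block solution:
  B0: | IN={b@B5, c@B6, d@B5, f@B4} | OUT={b@B0, c@B6, d@B5, f@B4}
  B1: | IN={b@B0, c@B6, d@B5, f@B4} | OUT={b@B1, c@B1, d@B1, f@B4}
  B2: | IN={b@B1, c@B1, d@B1, f@B4} | OUT={b@B1, c@B2, d@B1, f@B4}
  B3: | IN={b@B1, c@B2, d@B1, f@B4} | OUT={b@B3, c@B2, d@B3, f@B4}
  B4: | IN={b@B3, c@B2, d@B3, f@B4} | OUT={b@B4, c@B4, d@B3, f@B4}
  B5: | IN={b@B1, b@B4, c@B2, c@B4, d@B1, d@B3, f@B4} | OUT={b@B5, c@B2, c@B4, d@B5, f@B4}
  B6: | IN={b@B5, c@B2, c@B4, d@B5, f@B4} | OUT={b@B5, c@B6, d@B5, f@B4}
  B7: | IN={b@B5, c@B6, d@B5, f@B4} | OUT={b@B7, c@B7, d@B5, e@B7, f@B4}
  B8: | IN={b@B1, b@B7, c@B2, c@B7, d@B1, d@B5, e@B7, f@B4} | OUT={a@B8, b@B1, b@B7, c@B2, c@B7, d@B1, d@B5, e@B7, f@B4}
  B9: | IN={a@B8, b@B1, b@B7, c@B2, c@B7, d@B1, d@B5, e@B7, f@B4} | OUT={a@B9, b@B1, b@B7, c@B2, c@B7, d@B1, d@B5, e@B9, f@B4}

Merge at B8: IN[B8] = OUT[B2] ⊔ OUT[B7] = {b@B1, b@B7, c@B2, c@B7, d@B1, d@B5, e@B7, f@B4}
Applying B8's transfer function to that IN value gives OUT[B8] (row B8 above).

Answer: {a@B8, b@B1, b@B7, c@B2, c@B7, d@B1, d@B5, e@B7, f@B4}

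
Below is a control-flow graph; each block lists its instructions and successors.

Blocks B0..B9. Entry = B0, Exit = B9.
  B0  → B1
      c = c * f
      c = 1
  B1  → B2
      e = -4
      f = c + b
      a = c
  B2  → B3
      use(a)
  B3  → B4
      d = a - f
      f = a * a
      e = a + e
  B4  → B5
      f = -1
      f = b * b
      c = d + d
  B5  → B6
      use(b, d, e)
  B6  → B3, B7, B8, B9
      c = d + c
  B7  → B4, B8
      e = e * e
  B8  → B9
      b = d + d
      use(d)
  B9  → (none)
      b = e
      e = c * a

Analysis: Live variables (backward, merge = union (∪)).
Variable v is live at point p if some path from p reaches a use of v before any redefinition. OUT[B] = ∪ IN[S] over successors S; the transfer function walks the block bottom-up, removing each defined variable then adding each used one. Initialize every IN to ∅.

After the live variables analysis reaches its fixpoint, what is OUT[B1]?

Per-block solution:
  B0:   IN={b, c, f}   OUT={b, c}
  B1:   IN={b, c}   OUT={a, b, e, f}
  B2:   IN={a, b, e, f}   OUT={a, b, e, f}
  B3:   IN={a, b, e, f}   OUT={a, b, d, e}
  B4:   IN={a, b, d, e}   OUT={a, b, c, d, e, f}
  B5:   IN={a, b, c, d, e, f}   OUT={a, b, c, d, e, f}
  B6:   IN={a, b, c, d, e, f}   OUT={a, b, c, d, e, f}
  B7:   IN={a, b, c, d, e}   OUT={a, b, c, d, e}
  B8:   IN={a, c, d, e}   OUT={a, c, e}
  B9:   IN={a, c, e}   OUT={}

Merge at B1: OUT[B1] = IN[B2] = {a, b, e, f}

Answer: {a, b, e, f}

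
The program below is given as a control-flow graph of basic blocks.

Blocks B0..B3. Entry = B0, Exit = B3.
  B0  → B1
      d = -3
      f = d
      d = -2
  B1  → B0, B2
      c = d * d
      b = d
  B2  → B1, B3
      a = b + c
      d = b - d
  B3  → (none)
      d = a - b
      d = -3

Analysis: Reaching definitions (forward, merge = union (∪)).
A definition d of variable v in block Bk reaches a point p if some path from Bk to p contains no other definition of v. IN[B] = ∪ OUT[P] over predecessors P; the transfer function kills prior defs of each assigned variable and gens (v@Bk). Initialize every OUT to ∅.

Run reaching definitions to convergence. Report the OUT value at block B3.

Answer: {a@B2, b@B1, c@B1, d@B3, f@B0}

Trace:
Per-block solution:
  B0:  IN={a@B2, b@B1, c@B1, d@B0, d@B2, f@B0}  OUT={a@B2, b@B1, c@B1, d@B0, f@B0}
  B1:  IN={a@B2, b@B1, c@B1, d@B0, d@B2, f@B0}  OUT={a@B2, b@B1, c@B1, d@B0, d@B2, f@B0}
  B2:  IN={a@B2, b@B1, c@B1, d@B0, d@B2, f@B0}  OUT={a@B2, b@B1, c@B1, d@B2, f@B0}
  B3:  IN={a@B2, b@B1, c@B1, d@B2, f@B0}  OUT={a@B2, b@B1, c@B1, d@B3, f@B0}

Merge at B3: IN[B3] = OUT[B2] = {a@B2, b@B1, c@B1, d@B2, f@B0}
Applying B3's transfer function to that IN value gives OUT[B3] (row B3 above).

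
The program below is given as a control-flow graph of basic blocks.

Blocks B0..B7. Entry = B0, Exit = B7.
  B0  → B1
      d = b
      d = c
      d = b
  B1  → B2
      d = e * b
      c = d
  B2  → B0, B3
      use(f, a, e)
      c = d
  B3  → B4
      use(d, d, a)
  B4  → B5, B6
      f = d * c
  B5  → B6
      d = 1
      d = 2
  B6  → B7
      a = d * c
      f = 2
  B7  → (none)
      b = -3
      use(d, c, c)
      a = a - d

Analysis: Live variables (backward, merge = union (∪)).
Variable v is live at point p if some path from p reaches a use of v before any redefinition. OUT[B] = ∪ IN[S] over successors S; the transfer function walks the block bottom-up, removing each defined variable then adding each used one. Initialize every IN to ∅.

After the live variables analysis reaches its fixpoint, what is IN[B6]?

Answer: {c, d}

Trace:
Converged values:
  B0:  IN={a, b, c, e, f}  OUT={a, b, e, f}
  B1:  IN={a, b, e, f}  OUT={a, b, d, e, f}
  B2:  IN={a, b, d, e, f}  OUT={a, b, c, d, e, f}
  B3:  IN={a, c, d}  OUT={c, d}
  B4:  IN={c, d}  OUT={c, d}
  B5:  IN={c}  OUT={c, d}
  B6:  IN={c, d}  OUT={a, c, d}
  B7:  IN={a, c, d}  OUT={}

Merge at B6: OUT[B6] = IN[B7] = {a, c, d}
Applying B6's transfer function to that OUT value gives IN[B6] (row B6 above).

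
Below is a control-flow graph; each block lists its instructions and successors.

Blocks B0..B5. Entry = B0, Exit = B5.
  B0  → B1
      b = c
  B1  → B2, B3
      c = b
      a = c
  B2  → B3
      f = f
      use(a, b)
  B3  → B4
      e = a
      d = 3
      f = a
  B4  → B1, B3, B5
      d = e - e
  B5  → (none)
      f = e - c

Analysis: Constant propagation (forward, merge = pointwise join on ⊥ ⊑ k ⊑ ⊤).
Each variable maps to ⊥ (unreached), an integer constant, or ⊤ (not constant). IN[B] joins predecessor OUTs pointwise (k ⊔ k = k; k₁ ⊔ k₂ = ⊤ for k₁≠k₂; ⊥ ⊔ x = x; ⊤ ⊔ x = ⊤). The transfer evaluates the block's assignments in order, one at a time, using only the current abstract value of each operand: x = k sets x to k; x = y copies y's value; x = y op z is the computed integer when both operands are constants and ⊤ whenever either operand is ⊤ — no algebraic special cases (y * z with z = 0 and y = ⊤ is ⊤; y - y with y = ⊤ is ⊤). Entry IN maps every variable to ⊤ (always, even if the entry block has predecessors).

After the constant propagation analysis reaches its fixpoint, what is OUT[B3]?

Converged values:
  B0: | IN=(all ⊤) | OUT=(all ⊤)
  B1: | IN=(all ⊤) | OUT=(all ⊤)
  B2: | IN=(all ⊤) | OUT=(all ⊤)
  B3: | IN=(all ⊤) | OUT={d:3; rest ⊤}
  B4: | IN={d:3; rest ⊤} | OUT=(all ⊤)
  B5: | IN=(all ⊤) | OUT=(all ⊤)

Merge at B3: IN[B3] = OUT[B1] ⊔ OUT[B2] ⊔ OUT[B4] = {a: ⊤, b: ⊤, c: ⊤, d: ⊤, e: ⊤, f: ⊤}
Applying B3's transfer function to that IN value gives OUT[B3] (row B3 above).

Answer: {a: ⊤, b: ⊤, c: ⊤, d: 3, e: ⊤, f: ⊤}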